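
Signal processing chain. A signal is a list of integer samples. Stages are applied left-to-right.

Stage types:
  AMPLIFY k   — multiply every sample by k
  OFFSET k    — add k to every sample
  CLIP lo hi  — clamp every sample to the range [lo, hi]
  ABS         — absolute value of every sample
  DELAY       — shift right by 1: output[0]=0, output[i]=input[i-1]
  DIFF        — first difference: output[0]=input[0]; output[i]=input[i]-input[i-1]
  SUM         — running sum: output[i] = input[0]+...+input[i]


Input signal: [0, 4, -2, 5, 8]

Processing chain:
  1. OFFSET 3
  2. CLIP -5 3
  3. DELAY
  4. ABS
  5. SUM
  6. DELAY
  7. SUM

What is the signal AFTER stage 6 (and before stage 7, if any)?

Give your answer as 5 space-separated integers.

Answer: 0 0 3 6 7

Derivation:
Input: [0, 4, -2, 5, 8]
Stage 1 (OFFSET 3): 0+3=3, 4+3=7, -2+3=1, 5+3=8, 8+3=11 -> [3, 7, 1, 8, 11]
Stage 2 (CLIP -5 3): clip(3,-5,3)=3, clip(7,-5,3)=3, clip(1,-5,3)=1, clip(8,-5,3)=3, clip(11,-5,3)=3 -> [3, 3, 1, 3, 3]
Stage 3 (DELAY): [0, 3, 3, 1, 3] = [0, 3, 3, 1, 3] -> [0, 3, 3, 1, 3]
Stage 4 (ABS): |0|=0, |3|=3, |3|=3, |1|=1, |3|=3 -> [0, 3, 3, 1, 3]
Stage 5 (SUM): sum[0..0]=0, sum[0..1]=3, sum[0..2]=6, sum[0..3]=7, sum[0..4]=10 -> [0, 3, 6, 7, 10]
Stage 6 (DELAY): [0, 0, 3, 6, 7] = [0, 0, 3, 6, 7] -> [0, 0, 3, 6, 7]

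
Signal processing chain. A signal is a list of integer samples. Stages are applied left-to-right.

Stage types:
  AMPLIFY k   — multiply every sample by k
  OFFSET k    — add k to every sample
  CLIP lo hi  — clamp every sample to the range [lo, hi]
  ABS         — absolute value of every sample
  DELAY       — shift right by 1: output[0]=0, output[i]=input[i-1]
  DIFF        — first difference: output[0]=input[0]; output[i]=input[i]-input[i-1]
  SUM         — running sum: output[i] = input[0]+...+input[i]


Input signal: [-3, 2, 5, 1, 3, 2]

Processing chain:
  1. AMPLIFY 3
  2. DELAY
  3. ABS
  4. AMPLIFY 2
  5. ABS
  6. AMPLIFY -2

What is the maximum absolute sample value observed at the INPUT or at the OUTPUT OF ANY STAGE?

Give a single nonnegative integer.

Input: [-3, 2, 5, 1, 3, 2] (max |s|=5)
Stage 1 (AMPLIFY 3): -3*3=-9, 2*3=6, 5*3=15, 1*3=3, 3*3=9, 2*3=6 -> [-9, 6, 15, 3, 9, 6] (max |s|=15)
Stage 2 (DELAY): [0, -9, 6, 15, 3, 9] = [0, -9, 6, 15, 3, 9] -> [0, -9, 6, 15, 3, 9] (max |s|=15)
Stage 3 (ABS): |0|=0, |-9|=9, |6|=6, |15|=15, |3|=3, |9|=9 -> [0, 9, 6, 15, 3, 9] (max |s|=15)
Stage 4 (AMPLIFY 2): 0*2=0, 9*2=18, 6*2=12, 15*2=30, 3*2=6, 9*2=18 -> [0, 18, 12, 30, 6, 18] (max |s|=30)
Stage 5 (ABS): |0|=0, |18|=18, |12|=12, |30|=30, |6|=6, |18|=18 -> [0, 18, 12, 30, 6, 18] (max |s|=30)
Stage 6 (AMPLIFY -2): 0*-2=0, 18*-2=-36, 12*-2=-24, 30*-2=-60, 6*-2=-12, 18*-2=-36 -> [0, -36, -24, -60, -12, -36] (max |s|=60)
Overall max amplitude: 60

Answer: 60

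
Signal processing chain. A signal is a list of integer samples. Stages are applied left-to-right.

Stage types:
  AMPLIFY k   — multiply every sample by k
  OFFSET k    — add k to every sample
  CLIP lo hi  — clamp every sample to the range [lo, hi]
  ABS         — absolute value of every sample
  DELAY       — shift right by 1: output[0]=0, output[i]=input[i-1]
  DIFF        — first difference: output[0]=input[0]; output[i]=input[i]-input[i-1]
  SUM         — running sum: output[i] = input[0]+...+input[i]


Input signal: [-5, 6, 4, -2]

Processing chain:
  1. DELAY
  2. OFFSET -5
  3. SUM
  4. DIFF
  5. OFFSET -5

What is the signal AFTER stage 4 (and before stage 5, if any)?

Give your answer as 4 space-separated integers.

Input: [-5, 6, 4, -2]
Stage 1 (DELAY): [0, -5, 6, 4] = [0, -5, 6, 4] -> [0, -5, 6, 4]
Stage 2 (OFFSET -5): 0+-5=-5, -5+-5=-10, 6+-5=1, 4+-5=-1 -> [-5, -10, 1, -1]
Stage 3 (SUM): sum[0..0]=-5, sum[0..1]=-15, sum[0..2]=-14, sum[0..3]=-15 -> [-5, -15, -14, -15]
Stage 4 (DIFF): s[0]=-5, -15--5=-10, -14--15=1, -15--14=-1 -> [-5, -10, 1, -1]

Answer: -5 -10 1 -1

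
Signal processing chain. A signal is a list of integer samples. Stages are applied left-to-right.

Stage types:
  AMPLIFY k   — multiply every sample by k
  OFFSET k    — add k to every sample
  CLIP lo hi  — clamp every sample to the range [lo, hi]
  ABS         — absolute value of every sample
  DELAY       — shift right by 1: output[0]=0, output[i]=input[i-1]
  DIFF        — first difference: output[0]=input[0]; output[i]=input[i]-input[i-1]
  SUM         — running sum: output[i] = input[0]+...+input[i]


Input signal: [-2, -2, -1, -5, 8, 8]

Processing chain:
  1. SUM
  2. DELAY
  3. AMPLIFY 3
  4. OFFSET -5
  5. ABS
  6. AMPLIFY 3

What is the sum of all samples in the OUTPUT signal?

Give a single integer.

Input: [-2, -2, -1, -5, 8, 8]
Stage 1 (SUM): sum[0..0]=-2, sum[0..1]=-4, sum[0..2]=-5, sum[0..3]=-10, sum[0..4]=-2, sum[0..5]=6 -> [-2, -4, -5, -10, -2, 6]
Stage 2 (DELAY): [0, -2, -4, -5, -10, -2] = [0, -2, -4, -5, -10, -2] -> [0, -2, -4, -5, -10, -2]
Stage 3 (AMPLIFY 3): 0*3=0, -2*3=-6, -4*3=-12, -5*3=-15, -10*3=-30, -2*3=-6 -> [0, -6, -12, -15, -30, -6]
Stage 4 (OFFSET -5): 0+-5=-5, -6+-5=-11, -12+-5=-17, -15+-5=-20, -30+-5=-35, -6+-5=-11 -> [-5, -11, -17, -20, -35, -11]
Stage 5 (ABS): |-5|=5, |-11|=11, |-17|=17, |-20|=20, |-35|=35, |-11|=11 -> [5, 11, 17, 20, 35, 11]
Stage 6 (AMPLIFY 3): 5*3=15, 11*3=33, 17*3=51, 20*3=60, 35*3=105, 11*3=33 -> [15, 33, 51, 60, 105, 33]
Output sum: 297

Answer: 297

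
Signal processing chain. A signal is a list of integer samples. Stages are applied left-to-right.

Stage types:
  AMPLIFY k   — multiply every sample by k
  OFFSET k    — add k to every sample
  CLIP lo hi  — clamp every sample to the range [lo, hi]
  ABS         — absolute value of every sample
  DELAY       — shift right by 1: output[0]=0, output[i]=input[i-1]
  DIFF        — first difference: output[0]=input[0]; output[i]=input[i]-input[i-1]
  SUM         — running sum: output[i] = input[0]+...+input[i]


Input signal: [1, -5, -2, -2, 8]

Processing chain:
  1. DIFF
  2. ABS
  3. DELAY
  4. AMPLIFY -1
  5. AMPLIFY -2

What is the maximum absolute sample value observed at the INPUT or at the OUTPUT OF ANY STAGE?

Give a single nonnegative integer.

Input: [1, -5, -2, -2, 8] (max |s|=8)
Stage 1 (DIFF): s[0]=1, -5-1=-6, -2--5=3, -2--2=0, 8--2=10 -> [1, -6, 3, 0, 10] (max |s|=10)
Stage 2 (ABS): |1|=1, |-6|=6, |3|=3, |0|=0, |10|=10 -> [1, 6, 3, 0, 10] (max |s|=10)
Stage 3 (DELAY): [0, 1, 6, 3, 0] = [0, 1, 6, 3, 0] -> [0, 1, 6, 3, 0] (max |s|=6)
Stage 4 (AMPLIFY -1): 0*-1=0, 1*-1=-1, 6*-1=-6, 3*-1=-3, 0*-1=0 -> [0, -1, -6, -3, 0] (max |s|=6)
Stage 5 (AMPLIFY -2): 0*-2=0, -1*-2=2, -6*-2=12, -3*-2=6, 0*-2=0 -> [0, 2, 12, 6, 0] (max |s|=12)
Overall max amplitude: 12

Answer: 12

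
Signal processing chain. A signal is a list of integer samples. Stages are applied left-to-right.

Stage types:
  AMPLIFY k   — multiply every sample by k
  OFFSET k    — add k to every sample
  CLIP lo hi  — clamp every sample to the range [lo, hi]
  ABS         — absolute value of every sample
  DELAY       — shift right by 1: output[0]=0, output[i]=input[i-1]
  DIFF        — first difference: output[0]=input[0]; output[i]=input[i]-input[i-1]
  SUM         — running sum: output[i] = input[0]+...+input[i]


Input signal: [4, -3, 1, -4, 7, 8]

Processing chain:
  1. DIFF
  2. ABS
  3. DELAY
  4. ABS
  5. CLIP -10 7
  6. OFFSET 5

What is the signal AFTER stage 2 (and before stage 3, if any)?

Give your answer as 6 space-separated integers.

Answer: 4 7 4 5 11 1

Derivation:
Input: [4, -3, 1, -4, 7, 8]
Stage 1 (DIFF): s[0]=4, -3-4=-7, 1--3=4, -4-1=-5, 7--4=11, 8-7=1 -> [4, -7, 4, -5, 11, 1]
Stage 2 (ABS): |4|=4, |-7|=7, |4|=4, |-5|=5, |11|=11, |1|=1 -> [4, 7, 4, 5, 11, 1]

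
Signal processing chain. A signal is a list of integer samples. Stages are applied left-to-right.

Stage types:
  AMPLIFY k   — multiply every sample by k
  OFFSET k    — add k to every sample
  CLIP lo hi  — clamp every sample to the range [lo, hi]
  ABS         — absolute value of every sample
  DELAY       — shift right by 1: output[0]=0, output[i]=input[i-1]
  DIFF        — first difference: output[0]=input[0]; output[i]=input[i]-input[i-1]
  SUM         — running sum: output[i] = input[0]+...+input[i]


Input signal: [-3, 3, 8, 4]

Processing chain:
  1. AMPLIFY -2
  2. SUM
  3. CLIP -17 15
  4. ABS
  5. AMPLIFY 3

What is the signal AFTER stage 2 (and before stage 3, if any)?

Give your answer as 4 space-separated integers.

Answer: 6 0 -16 -24

Derivation:
Input: [-3, 3, 8, 4]
Stage 1 (AMPLIFY -2): -3*-2=6, 3*-2=-6, 8*-2=-16, 4*-2=-8 -> [6, -6, -16, -8]
Stage 2 (SUM): sum[0..0]=6, sum[0..1]=0, sum[0..2]=-16, sum[0..3]=-24 -> [6, 0, -16, -24]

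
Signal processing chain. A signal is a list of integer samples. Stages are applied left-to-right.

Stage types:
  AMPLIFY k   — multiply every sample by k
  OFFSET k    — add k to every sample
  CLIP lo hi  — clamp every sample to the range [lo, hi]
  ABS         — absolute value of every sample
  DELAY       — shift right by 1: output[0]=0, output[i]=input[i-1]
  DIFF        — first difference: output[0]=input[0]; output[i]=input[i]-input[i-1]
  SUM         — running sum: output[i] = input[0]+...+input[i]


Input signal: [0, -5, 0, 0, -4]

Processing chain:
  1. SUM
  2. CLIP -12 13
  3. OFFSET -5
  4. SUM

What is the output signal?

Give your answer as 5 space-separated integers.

Input: [0, -5, 0, 0, -4]
Stage 1 (SUM): sum[0..0]=0, sum[0..1]=-5, sum[0..2]=-5, sum[0..3]=-5, sum[0..4]=-9 -> [0, -5, -5, -5, -9]
Stage 2 (CLIP -12 13): clip(0,-12,13)=0, clip(-5,-12,13)=-5, clip(-5,-12,13)=-5, clip(-5,-12,13)=-5, clip(-9,-12,13)=-9 -> [0, -5, -5, -5, -9]
Stage 3 (OFFSET -5): 0+-5=-5, -5+-5=-10, -5+-5=-10, -5+-5=-10, -9+-5=-14 -> [-5, -10, -10, -10, -14]
Stage 4 (SUM): sum[0..0]=-5, sum[0..1]=-15, sum[0..2]=-25, sum[0..3]=-35, sum[0..4]=-49 -> [-5, -15, -25, -35, -49]

Answer: -5 -15 -25 -35 -49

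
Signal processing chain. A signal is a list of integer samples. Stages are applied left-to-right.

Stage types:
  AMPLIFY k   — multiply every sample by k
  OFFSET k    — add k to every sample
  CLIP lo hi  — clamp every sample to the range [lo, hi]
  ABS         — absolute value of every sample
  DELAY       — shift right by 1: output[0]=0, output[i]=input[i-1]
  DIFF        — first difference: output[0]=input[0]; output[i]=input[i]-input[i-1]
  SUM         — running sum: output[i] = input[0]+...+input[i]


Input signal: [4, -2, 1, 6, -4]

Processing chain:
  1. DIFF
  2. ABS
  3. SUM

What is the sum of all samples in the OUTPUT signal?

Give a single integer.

Answer: 73

Derivation:
Input: [4, -2, 1, 6, -4]
Stage 1 (DIFF): s[0]=4, -2-4=-6, 1--2=3, 6-1=5, -4-6=-10 -> [4, -6, 3, 5, -10]
Stage 2 (ABS): |4|=4, |-6|=6, |3|=3, |5|=5, |-10|=10 -> [4, 6, 3, 5, 10]
Stage 3 (SUM): sum[0..0]=4, sum[0..1]=10, sum[0..2]=13, sum[0..3]=18, sum[0..4]=28 -> [4, 10, 13, 18, 28]
Output sum: 73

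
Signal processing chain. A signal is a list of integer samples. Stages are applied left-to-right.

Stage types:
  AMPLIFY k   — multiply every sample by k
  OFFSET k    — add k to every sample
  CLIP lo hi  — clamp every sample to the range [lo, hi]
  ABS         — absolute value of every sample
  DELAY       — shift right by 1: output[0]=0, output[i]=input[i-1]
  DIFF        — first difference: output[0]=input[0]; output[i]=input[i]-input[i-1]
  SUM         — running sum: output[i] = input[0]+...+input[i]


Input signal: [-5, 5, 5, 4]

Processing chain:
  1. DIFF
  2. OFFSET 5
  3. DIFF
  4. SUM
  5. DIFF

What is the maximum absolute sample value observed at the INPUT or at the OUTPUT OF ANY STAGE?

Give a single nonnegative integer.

Input: [-5, 5, 5, 4] (max |s|=5)
Stage 1 (DIFF): s[0]=-5, 5--5=10, 5-5=0, 4-5=-1 -> [-5, 10, 0, -1] (max |s|=10)
Stage 2 (OFFSET 5): -5+5=0, 10+5=15, 0+5=5, -1+5=4 -> [0, 15, 5, 4] (max |s|=15)
Stage 3 (DIFF): s[0]=0, 15-0=15, 5-15=-10, 4-5=-1 -> [0, 15, -10, -1] (max |s|=15)
Stage 4 (SUM): sum[0..0]=0, sum[0..1]=15, sum[0..2]=5, sum[0..3]=4 -> [0, 15, 5, 4] (max |s|=15)
Stage 5 (DIFF): s[0]=0, 15-0=15, 5-15=-10, 4-5=-1 -> [0, 15, -10, -1] (max |s|=15)
Overall max amplitude: 15

Answer: 15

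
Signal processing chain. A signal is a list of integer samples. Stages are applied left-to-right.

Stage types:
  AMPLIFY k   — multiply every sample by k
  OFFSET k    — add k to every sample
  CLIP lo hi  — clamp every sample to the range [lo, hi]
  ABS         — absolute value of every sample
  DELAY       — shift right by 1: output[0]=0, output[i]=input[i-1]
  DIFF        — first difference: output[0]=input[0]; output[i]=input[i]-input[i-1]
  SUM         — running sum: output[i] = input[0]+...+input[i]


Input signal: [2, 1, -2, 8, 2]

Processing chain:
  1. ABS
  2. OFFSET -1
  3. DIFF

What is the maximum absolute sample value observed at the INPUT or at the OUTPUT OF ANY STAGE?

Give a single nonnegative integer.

Answer: 8

Derivation:
Input: [2, 1, -2, 8, 2] (max |s|=8)
Stage 1 (ABS): |2|=2, |1|=1, |-2|=2, |8|=8, |2|=2 -> [2, 1, 2, 8, 2] (max |s|=8)
Stage 2 (OFFSET -1): 2+-1=1, 1+-1=0, 2+-1=1, 8+-1=7, 2+-1=1 -> [1, 0, 1, 7, 1] (max |s|=7)
Stage 3 (DIFF): s[0]=1, 0-1=-1, 1-0=1, 7-1=6, 1-7=-6 -> [1, -1, 1, 6, -6] (max |s|=6)
Overall max amplitude: 8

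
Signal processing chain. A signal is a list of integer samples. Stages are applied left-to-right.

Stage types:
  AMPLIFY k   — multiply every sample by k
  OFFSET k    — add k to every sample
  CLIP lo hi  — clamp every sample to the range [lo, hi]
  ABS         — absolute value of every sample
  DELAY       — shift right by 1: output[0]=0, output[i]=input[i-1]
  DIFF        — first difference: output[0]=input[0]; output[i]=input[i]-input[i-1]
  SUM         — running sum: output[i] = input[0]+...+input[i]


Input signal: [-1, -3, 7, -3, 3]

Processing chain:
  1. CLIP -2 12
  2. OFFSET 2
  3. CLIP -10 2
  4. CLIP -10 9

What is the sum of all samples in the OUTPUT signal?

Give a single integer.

Input: [-1, -3, 7, -3, 3]
Stage 1 (CLIP -2 12): clip(-1,-2,12)=-1, clip(-3,-2,12)=-2, clip(7,-2,12)=7, clip(-3,-2,12)=-2, clip(3,-2,12)=3 -> [-1, -2, 7, -2, 3]
Stage 2 (OFFSET 2): -1+2=1, -2+2=0, 7+2=9, -2+2=0, 3+2=5 -> [1, 0, 9, 0, 5]
Stage 3 (CLIP -10 2): clip(1,-10,2)=1, clip(0,-10,2)=0, clip(9,-10,2)=2, clip(0,-10,2)=0, clip(5,-10,2)=2 -> [1, 0, 2, 0, 2]
Stage 4 (CLIP -10 9): clip(1,-10,9)=1, clip(0,-10,9)=0, clip(2,-10,9)=2, clip(0,-10,9)=0, clip(2,-10,9)=2 -> [1, 0, 2, 0, 2]
Output sum: 5

Answer: 5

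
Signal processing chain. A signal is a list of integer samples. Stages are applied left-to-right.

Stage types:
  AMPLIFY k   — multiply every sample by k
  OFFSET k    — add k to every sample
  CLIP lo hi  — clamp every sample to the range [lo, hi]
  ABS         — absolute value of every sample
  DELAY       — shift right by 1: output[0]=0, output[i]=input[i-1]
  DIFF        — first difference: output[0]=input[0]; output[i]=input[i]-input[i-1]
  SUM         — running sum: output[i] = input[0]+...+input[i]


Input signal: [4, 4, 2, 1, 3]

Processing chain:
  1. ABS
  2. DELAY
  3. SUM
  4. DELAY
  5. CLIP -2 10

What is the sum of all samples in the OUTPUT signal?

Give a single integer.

Input: [4, 4, 2, 1, 3]
Stage 1 (ABS): |4|=4, |4|=4, |2|=2, |1|=1, |3|=3 -> [4, 4, 2, 1, 3]
Stage 2 (DELAY): [0, 4, 4, 2, 1] = [0, 4, 4, 2, 1] -> [0, 4, 4, 2, 1]
Stage 3 (SUM): sum[0..0]=0, sum[0..1]=4, sum[0..2]=8, sum[0..3]=10, sum[0..4]=11 -> [0, 4, 8, 10, 11]
Stage 4 (DELAY): [0, 0, 4, 8, 10] = [0, 0, 4, 8, 10] -> [0, 0, 4, 8, 10]
Stage 5 (CLIP -2 10): clip(0,-2,10)=0, clip(0,-2,10)=0, clip(4,-2,10)=4, clip(8,-2,10)=8, clip(10,-2,10)=10 -> [0, 0, 4, 8, 10]
Output sum: 22

Answer: 22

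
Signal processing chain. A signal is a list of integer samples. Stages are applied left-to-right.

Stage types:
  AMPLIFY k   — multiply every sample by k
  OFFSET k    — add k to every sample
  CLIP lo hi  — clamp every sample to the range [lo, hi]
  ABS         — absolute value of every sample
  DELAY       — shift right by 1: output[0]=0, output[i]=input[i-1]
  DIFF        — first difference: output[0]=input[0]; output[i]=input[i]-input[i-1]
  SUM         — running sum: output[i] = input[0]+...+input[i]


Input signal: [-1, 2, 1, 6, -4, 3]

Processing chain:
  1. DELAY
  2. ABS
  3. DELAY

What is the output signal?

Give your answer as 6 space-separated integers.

Answer: 0 0 1 2 1 6

Derivation:
Input: [-1, 2, 1, 6, -4, 3]
Stage 1 (DELAY): [0, -1, 2, 1, 6, -4] = [0, -1, 2, 1, 6, -4] -> [0, -1, 2, 1, 6, -4]
Stage 2 (ABS): |0|=0, |-1|=1, |2|=2, |1|=1, |6|=6, |-4|=4 -> [0, 1, 2, 1, 6, 4]
Stage 3 (DELAY): [0, 0, 1, 2, 1, 6] = [0, 0, 1, 2, 1, 6] -> [0, 0, 1, 2, 1, 6]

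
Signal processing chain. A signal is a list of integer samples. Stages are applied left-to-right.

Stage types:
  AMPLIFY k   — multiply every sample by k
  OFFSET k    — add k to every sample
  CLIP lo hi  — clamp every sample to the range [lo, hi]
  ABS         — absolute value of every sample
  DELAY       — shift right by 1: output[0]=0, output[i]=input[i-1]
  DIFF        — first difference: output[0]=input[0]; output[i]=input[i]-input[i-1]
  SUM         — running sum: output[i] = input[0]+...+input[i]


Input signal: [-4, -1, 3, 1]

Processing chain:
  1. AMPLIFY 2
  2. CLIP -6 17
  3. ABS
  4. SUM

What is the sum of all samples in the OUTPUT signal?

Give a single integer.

Answer: 44

Derivation:
Input: [-4, -1, 3, 1]
Stage 1 (AMPLIFY 2): -4*2=-8, -1*2=-2, 3*2=6, 1*2=2 -> [-8, -2, 6, 2]
Stage 2 (CLIP -6 17): clip(-8,-6,17)=-6, clip(-2,-6,17)=-2, clip(6,-6,17)=6, clip(2,-6,17)=2 -> [-6, -2, 6, 2]
Stage 3 (ABS): |-6|=6, |-2|=2, |6|=6, |2|=2 -> [6, 2, 6, 2]
Stage 4 (SUM): sum[0..0]=6, sum[0..1]=8, sum[0..2]=14, sum[0..3]=16 -> [6, 8, 14, 16]
Output sum: 44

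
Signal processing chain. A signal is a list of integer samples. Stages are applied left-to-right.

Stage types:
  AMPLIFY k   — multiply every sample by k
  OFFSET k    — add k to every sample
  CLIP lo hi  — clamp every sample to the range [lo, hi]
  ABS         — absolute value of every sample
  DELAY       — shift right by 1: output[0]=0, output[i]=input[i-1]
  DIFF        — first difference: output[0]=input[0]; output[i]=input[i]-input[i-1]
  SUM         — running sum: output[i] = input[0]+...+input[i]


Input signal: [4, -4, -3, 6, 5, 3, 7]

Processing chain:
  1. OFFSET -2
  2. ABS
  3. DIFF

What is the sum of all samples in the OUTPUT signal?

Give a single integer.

Answer: 5

Derivation:
Input: [4, -4, -3, 6, 5, 3, 7]
Stage 1 (OFFSET -2): 4+-2=2, -4+-2=-6, -3+-2=-5, 6+-2=4, 5+-2=3, 3+-2=1, 7+-2=5 -> [2, -6, -5, 4, 3, 1, 5]
Stage 2 (ABS): |2|=2, |-6|=6, |-5|=5, |4|=4, |3|=3, |1|=1, |5|=5 -> [2, 6, 5, 4, 3, 1, 5]
Stage 3 (DIFF): s[0]=2, 6-2=4, 5-6=-1, 4-5=-1, 3-4=-1, 1-3=-2, 5-1=4 -> [2, 4, -1, -1, -1, -2, 4]
Output sum: 5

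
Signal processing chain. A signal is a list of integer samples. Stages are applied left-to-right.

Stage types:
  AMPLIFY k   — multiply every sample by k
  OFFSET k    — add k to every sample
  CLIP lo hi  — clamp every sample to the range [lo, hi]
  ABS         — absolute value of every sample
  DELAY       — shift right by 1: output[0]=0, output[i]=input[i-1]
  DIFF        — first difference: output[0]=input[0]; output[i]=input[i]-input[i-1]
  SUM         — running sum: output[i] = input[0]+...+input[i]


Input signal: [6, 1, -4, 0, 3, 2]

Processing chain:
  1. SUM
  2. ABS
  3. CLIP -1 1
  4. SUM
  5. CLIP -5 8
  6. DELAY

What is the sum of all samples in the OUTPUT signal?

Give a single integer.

Answer: 15

Derivation:
Input: [6, 1, -4, 0, 3, 2]
Stage 1 (SUM): sum[0..0]=6, sum[0..1]=7, sum[0..2]=3, sum[0..3]=3, sum[0..4]=6, sum[0..5]=8 -> [6, 7, 3, 3, 6, 8]
Stage 2 (ABS): |6|=6, |7|=7, |3|=3, |3|=3, |6|=6, |8|=8 -> [6, 7, 3, 3, 6, 8]
Stage 3 (CLIP -1 1): clip(6,-1,1)=1, clip(7,-1,1)=1, clip(3,-1,1)=1, clip(3,-1,1)=1, clip(6,-1,1)=1, clip(8,-1,1)=1 -> [1, 1, 1, 1, 1, 1]
Stage 4 (SUM): sum[0..0]=1, sum[0..1]=2, sum[0..2]=3, sum[0..3]=4, sum[0..4]=5, sum[0..5]=6 -> [1, 2, 3, 4, 5, 6]
Stage 5 (CLIP -5 8): clip(1,-5,8)=1, clip(2,-5,8)=2, clip(3,-5,8)=3, clip(4,-5,8)=4, clip(5,-5,8)=5, clip(6,-5,8)=6 -> [1, 2, 3, 4, 5, 6]
Stage 6 (DELAY): [0, 1, 2, 3, 4, 5] = [0, 1, 2, 3, 4, 5] -> [0, 1, 2, 3, 4, 5]
Output sum: 15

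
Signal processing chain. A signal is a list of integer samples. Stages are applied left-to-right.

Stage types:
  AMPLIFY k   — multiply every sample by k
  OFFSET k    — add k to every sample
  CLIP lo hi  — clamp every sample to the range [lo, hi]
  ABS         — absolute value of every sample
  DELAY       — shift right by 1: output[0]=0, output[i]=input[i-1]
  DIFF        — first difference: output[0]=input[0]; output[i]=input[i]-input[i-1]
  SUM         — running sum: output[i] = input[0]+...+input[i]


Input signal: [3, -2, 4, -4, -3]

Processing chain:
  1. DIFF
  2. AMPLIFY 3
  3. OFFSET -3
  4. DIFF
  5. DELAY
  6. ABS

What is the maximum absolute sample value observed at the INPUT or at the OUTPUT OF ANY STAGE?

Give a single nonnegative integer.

Input: [3, -2, 4, -4, -3] (max |s|=4)
Stage 1 (DIFF): s[0]=3, -2-3=-5, 4--2=6, -4-4=-8, -3--4=1 -> [3, -5, 6, -8, 1] (max |s|=8)
Stage 2 (AMPLIFY 3): 3*3=9, -5*3=-15, 6*3=18, -8*3=-24, 1*3=3 -> [9, -15, 18, -24, 3] (max |s|=24)
Stage 3 (OFFSET -3): 9+-3=6, -15+-3=-18, 18+-3=15, -24+-3=-27, 3+-3=0 -> [6, -18, 15, -27, 0] (max |s|=27)
Stage 4 (DIFF): s[0]=6, -18-6=-24, 15--18=33, -27-15=-42, 0--27=27 -> [6, -24, 33, -42, 27] (max |s|=42)
Stage 5 (DELAY): [0, 6, -24, 33, -42] = [0, 6, -24, 33, -42] -> [0, 6, -24, 33, -42] (max |s|=42)
Stage 6 (ABS): |0|=0, |6|=6, |-24|=24, |33|=33, |-42|=42 -> [0, 6, 24, 33, 42] (max |s|=42)
Overall max amplitude: 42

Answer: 42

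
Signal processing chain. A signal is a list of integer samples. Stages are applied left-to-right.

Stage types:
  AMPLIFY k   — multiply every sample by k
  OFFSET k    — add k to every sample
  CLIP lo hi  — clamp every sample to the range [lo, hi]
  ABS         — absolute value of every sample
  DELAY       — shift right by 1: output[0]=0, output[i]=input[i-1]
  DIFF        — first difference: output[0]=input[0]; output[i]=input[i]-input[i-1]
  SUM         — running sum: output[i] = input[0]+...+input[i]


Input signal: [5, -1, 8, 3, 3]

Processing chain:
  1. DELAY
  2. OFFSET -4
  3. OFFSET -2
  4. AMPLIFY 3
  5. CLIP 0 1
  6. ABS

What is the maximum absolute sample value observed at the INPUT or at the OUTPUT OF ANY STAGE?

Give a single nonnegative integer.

Answer: 21

Derivation:
Input: [5, -1, 8, 3, 3] (max |s|=8)
Stage 1 (DELAY): [0, 5, -1, 8, 3] = [0, 5, -1, 8, 3] -> [0, 5, -1, 8, 3] (max |s|=8)
Stage 2 (OFFSET -4): 0+-4=-4, 5+-4=1, -1+-4=-5, 8+-4=4, 3+-4=-1 -> [-4, 1, -5, 4, -1] (max |s|=5)
Stage 3 (OFFSET -2): -4+-2=-6, 1+-2=-1, -5+-2=-7, 4+-2=2, -1+-2=-3 -> [-6, -1, -7, 2, -3] (max |s|=7)
Stage 4 (AMPLIFY 3): -6*3=-18, -1*3=-3, -7*3=-21, 2*3=6, -3*3=-9 -> [-18, -3, -21, 6, -9] (max |s|=21)
Stage 5 (CLIP 0 1): clip(-18,0,1)=0, clip(-3,0,1)=0, clip(-21,0,1)=0, clip(6,0,1)=1, clip(-9,0,1)=0 -> [0, 0, 0, 1, 0] (max |s|=1)
Stage 6 (ABS): |0|=0, |0|=0, |0|=0, |1|=1, |0|=0 -> [0, 0, 0, 1, 0] (max |s|=1)
Overall max amplitude: 21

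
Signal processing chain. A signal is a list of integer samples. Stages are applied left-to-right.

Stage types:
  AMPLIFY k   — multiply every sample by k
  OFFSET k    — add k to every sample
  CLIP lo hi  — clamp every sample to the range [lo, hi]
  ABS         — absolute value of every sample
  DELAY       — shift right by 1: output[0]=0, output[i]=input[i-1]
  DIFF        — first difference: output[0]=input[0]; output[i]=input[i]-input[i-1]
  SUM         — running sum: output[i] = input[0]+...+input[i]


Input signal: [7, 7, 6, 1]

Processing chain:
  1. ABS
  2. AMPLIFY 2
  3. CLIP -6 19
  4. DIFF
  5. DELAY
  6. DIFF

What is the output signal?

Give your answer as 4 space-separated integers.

Input: [7, 7, 6, 1]
Stage 1 (ABS): |7|=7, |7|=7, |6|=6, |1|=1 -> [7, 7, 6, 1]
Stage 2 (AMPLIFY 2): 7*2=14, 7*2=14, 6*2=12, 1*2=2 -> [14, 14, 12, 2]
Stage 3 (CLIP -6 19): clip(14,-6,19)=14, clip(14,-6,19)=14, clip(12,-6,19)=12, clip(2,-6,19)=2 -> [14, 14, 12, 2]
Stage 4 (DIFF): s[0]=14, 14-14=0, 12-14=-2, 2-12=-10 -> [14, 0, -2, -10]
Stage 5 (DELAY): [0, 14, 0, -2] = [0, 14, 0, -2] -> [0, 14, 0, -2]
Stage 6 (DIFF): s[0]=0, 14-0=14, 0-14=-14, -2-0=-2 -> [0, 14, -14, -2]

Answer: 0 14 -14 -2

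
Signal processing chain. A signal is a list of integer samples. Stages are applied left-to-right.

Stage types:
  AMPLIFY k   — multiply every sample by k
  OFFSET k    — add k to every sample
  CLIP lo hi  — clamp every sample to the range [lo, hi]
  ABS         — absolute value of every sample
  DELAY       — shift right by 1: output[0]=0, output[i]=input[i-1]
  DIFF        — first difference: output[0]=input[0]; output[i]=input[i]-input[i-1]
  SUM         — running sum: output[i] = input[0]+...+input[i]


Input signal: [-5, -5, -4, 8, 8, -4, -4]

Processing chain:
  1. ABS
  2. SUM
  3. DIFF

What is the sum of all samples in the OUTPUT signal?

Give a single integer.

Answer: 38

Derivation:
Input: [-5, -5, -4, 8, 8, -4, -4]
Stage 1 (ABS): |-5|=5, |-5|=5, |-4|=4, |8|=8, |8|=8, |-4|=4, |-4|=4 -> [5, 5, 4, 8, 8, 4, 4]
Stage 2 (SUM): sum[0..0]=5, sum[0..1]=10, sum[0..2]=14, sum[0..3]=22, sum[0..4]=30, sum[0..5]=34, sum[0..6]=38 -> [5, 10, 14, 22, 30, 34, 38]
Stage 3 (DIFF): s[0]=5, 10-5=5, 14-10=4, 22-14=8, 30-22=8, 34-30=4, 38-34=4 -> [5, 5, 4, 8, 8, 4, 4]
Output sum: 38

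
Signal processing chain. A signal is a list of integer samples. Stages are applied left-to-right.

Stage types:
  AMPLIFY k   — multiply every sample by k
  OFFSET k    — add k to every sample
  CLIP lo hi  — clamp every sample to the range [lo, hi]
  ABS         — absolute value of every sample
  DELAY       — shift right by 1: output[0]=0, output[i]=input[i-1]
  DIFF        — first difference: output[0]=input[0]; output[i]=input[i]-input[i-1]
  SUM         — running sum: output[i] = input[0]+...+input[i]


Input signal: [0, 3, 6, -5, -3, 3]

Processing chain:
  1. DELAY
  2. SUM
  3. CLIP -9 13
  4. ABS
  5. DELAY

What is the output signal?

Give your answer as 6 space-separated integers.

Answer: 0 0 0 3 9 4

Derivation:
Input: [0, 3, 6, -5, -3, 3]
Stage 1 (DELAY): [0, 0, 3, 6, -5, -3] = [0, 0, 3, 6, -5, -3] -> [0, 0, 3, 6, -5, -3]
Stage 2 (SUM): sum[0..0]=0, sum[0..1]=0, sum[0..2]=3, sum[0..3]=9, sum[0..4]=4, sum[0..5]=1 -> [0, 0, 3, 9, 4, 1]
Stage 3 (CLIP -9 13): clip(0,-9,13)=0, clip(0,-9,13)=0, clip(3,-9,13)=3, clip(9,-9,13)=9, clip(4,-9,13)=4, clip(1,-9,13)=1 -> [0, 0, 3, 9, 4, 1]
Stage 4 (ABS): |0|=0, |0|=0, |3|=3, |9|=9, |4|=4, |1|=1 -> [0, 0, 3, 9, 4, 1]
Stage 5 (DELAY): [0, 0, 0, 3, 9, 4] = [0, 0, 0, 3, 9, 4] -> [0, 0, 0, 3, 9, 4]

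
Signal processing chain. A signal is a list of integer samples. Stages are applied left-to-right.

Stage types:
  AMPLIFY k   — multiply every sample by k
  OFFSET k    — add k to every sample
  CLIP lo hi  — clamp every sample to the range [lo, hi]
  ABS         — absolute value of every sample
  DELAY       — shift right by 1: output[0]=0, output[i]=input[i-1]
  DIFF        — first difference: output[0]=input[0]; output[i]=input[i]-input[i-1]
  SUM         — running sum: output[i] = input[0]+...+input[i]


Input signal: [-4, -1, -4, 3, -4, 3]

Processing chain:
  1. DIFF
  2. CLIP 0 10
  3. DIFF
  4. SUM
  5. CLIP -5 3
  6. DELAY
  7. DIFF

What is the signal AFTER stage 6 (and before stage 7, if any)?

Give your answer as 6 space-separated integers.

Input: [-4, -1, -4, 3, -4, 3]
Stage 1 (DIFF): s[0]=-4, -1--4=3, -4--1=-3, 3--4=7, -4-3=-7, 3--4=7 -> [-4, 3, -3, 7, -7, 7]
Stage 2 (CLIP 0 10): clip(-4,0,10)=0, clip(3,0,10)=3, clip(-3,0,10)=0, clip(7,0,10)=7, clip(-7,0,10)=0, clip(7,0,10)=7 -> [0, 3, 0, 7, 0, 7]
Stage 3 (DIFF): s[0]=0, 3-0=3, 0-3=-3, 7-0=7, 0-7=-7, 7-0=7 -> [0, 3, -3, 7, -7, 7]
Stage 4 (SUM): sum[0..0]=0, sum[0..1]=3, sum[0..2]=0, sum[0..3]=7, sum[0..4]=0, sum[0..5]=7 -> [0, 3, 0, 7, 0, 7]
Stage 5 (CLIP -5 3): clip(0,-5,3)=0, clip(3,-5,3)=3, clip(0,-5,3)=0, clip(7,-5,3)=3, clip(0,-5,3)=0, clip(7,-5,3)=3 -> [0, 3, 0, 3, 0, 3]
Stage 6 (DELAY): [0, 0, 3, 0, 3, 0] = [0, 0, 3, 0, 3, 0] -> [0, 0, 3, 0, 3, 0]

Answer: 0 0 3 0 3 0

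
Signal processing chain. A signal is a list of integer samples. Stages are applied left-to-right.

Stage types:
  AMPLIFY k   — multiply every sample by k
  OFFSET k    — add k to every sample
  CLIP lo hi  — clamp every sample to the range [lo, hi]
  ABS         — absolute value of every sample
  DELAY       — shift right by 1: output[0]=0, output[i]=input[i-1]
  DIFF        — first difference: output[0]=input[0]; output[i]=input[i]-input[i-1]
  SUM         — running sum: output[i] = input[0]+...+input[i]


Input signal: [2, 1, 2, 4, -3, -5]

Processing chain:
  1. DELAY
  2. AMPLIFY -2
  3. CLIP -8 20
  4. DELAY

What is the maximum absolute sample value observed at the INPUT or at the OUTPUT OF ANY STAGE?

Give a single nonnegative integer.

Answer: 8

Derivation:
Input: [2, 1, 2, 4, -3, -5] (max |s|=5)
Stage 1 (DELAY): [0, 2, 1, 2, 4, -3] = [0, 2, 1, 2, 4, -3] -> [0, 2, 1, 2, 4, -3] (max |s|=4)
Stage 2 (AMPLIFY -2): 0*-2=0, 2*-2=-4, 1*-2=-2, 2*-2=-4, 4*-2=-8, -3*-2=6 -> [0, -4, -2, -4, -8, 6] (max |s|=8)
Stage 3 (CLIP -8 20): clip(0,-8,20)=0, clip(-4,-8,20)=-4, clip(-2,-8,20)=-2, clip(-4,-8,20)=-4, clip(-8,-8,20)=-8, clip(6,-8,20)=6 -> [0, -4, -2, -4, -8, 6] (max |s|=8)
Stage 4 (DELAY): [0, 0, -4, -2, -4, -8] = [0, 0, -4, -2, -4, -8] -> [0, 0, -4, -2, -4, -8] (max |s|=8)
Overall max amplitude: 8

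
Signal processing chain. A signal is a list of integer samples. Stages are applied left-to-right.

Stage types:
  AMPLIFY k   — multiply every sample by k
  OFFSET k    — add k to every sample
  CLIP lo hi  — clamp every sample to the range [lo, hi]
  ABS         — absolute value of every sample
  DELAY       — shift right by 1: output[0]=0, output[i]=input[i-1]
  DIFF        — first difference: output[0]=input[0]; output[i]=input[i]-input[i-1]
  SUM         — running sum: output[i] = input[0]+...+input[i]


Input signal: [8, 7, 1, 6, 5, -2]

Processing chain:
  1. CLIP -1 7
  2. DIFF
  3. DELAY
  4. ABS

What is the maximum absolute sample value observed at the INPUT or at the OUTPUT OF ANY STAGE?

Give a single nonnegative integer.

Input: [8, 7, 1, 6, 5, -2] (max |s|=8)
Stage 1 (CLIP -1 7): clip(8,-1,7)=7, clip(7,-1,7)=7, clip(1,-1,7)=1, clip(6,-1,7)=6, clip(5,-1,7)=5, clip(-2,-1,7)=-1 -> [7, 7, 1, 6, 5, -1] (max |s|=7)
Stage 2 (DIFF): s[0]=7, 7-7=0, 1-7=-6, 6-1=5, 5-6=-1, -1-5=-6 -> [7, 0, -6, 5, -1, -6] (max |s|=7)
Stage 3 (DELAY): [0, 7, 0, -6, 5, -1] = [0, 7, 0, -6, 5, -1] -> [0, 7, 0, -6, 5, -1] (max |s|=7)
Stage 4 (ABS): |0|=0, |7|=7, |0|=0, |-6|=6, |5|=5, |-1|=1 -> [0, 7, 0, 6, 5, 1] (max |s|=7)
Overall max amplitude: 8

Answer: 8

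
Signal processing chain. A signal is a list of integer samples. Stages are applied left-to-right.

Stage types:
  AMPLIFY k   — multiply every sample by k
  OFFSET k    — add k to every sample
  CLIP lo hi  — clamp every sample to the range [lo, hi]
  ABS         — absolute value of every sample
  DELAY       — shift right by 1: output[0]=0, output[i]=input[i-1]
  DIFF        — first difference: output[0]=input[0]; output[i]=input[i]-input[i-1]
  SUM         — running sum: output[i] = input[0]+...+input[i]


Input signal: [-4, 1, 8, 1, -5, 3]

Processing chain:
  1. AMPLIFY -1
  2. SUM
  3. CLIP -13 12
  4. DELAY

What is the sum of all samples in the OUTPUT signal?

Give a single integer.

Input: [-4, 1, 8, 1, -5, 3]
Stage 1 (AMPLIFY -1): -4*-1=4, 1*-1=-1, 8*-1=-8, 1*-1=-1, -5*-1=5, 3*-1=-3 -> [4, -1, -8, -1, 5, -3]
Stage 2 (SUM): sum[0..0]=4, sum[0..1]=3, sum[0..2]=-5, sum[0..3]=-6, sum[0..4]=-1, sum[0..5]=-4 -> [4, 3, -5, -6, -1, -4]
Stage 3 (CLIP -13 12): clip(4,-13,12)=4, clip(3,-13,12)=3, clip(-5,-13,12)=-5, clip(-6,-13,12)=-6, clip(-1,-13,12)=-1, clip(-4,-13,12)=-4 -> [4, 3, -5, -6, -1, -4]
Stage 4 (DELAY): [0, 4, 3, -5, -6, -1] = [0, 4, 3, -5, -6, -1] -> [0, 4, 3, -5, -6, -1]
Output sum: -5

Answer: -5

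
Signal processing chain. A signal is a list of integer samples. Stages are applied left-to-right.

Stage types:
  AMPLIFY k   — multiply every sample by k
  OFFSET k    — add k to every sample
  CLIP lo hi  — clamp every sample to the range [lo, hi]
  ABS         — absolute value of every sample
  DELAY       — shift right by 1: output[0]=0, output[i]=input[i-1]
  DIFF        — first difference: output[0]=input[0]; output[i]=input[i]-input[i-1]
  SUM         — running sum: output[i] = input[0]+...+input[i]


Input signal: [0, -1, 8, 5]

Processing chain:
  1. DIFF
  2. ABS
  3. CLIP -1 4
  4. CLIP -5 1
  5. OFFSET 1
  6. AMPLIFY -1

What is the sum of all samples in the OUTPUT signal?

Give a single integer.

Answer: -7

Derivation:
Input: [0, -1, 8, 5]
Stage 1 (DIFF): s[0]=0, -1-0=-1, 8--1=9, 5-8=-3 -> [0, -1, 9, -3]
Stage 2 (ABS): |0|=0, |-1|=1, |9|=9, |-3|=3 -> [0, 1, 9, 3]
Stage 3 (CLIP -1 4): clip(0,-1,4)=0, clip(1,-1,4)=1, clip(9,-1,4)=4, clip(3,-1,4)=3 -> [0, 1, 4, 3]
Stage 4 (CLIP -5 1): clip(0,-5,1)=0, clip(1,-5,1)=1, clip(4,-5,1)=1, clip(3,-5,1)=1 -> [0, 1, 1, 1]
Stage 5 (OFFSET 1): 0+1=1, 1+1=2, 1+1=2, 1+1=2 -> [1, 2, 2, 2]
Stage 6 (AMPLIFY -1): 1*-1=-1, 2*-1=-2, 2*-1=-2, 2*-1=-2 -> [-1, -2, -2, -2]
Output sum: -7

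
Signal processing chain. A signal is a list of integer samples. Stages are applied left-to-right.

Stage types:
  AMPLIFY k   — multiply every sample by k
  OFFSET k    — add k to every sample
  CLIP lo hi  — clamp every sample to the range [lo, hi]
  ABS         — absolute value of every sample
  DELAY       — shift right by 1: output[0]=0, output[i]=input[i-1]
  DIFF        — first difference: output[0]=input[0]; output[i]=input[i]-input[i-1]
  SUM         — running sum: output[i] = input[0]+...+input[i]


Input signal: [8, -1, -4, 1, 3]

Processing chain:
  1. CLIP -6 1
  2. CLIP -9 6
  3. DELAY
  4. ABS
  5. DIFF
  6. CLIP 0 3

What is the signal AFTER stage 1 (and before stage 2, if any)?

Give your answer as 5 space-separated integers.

Input: [8, -1, -4, 1, 3]
Stage 1 (CLIP -6 1): clip(8,-6,1)=1, clip(-1,-6,1)=-1, clip(-4,-6,1)=-4, clip(1,-6,1)=1, clip(3,-6,1)=1 -> [1, -1, -4, 1, 1]

Answer: 1 -1 -4 1 1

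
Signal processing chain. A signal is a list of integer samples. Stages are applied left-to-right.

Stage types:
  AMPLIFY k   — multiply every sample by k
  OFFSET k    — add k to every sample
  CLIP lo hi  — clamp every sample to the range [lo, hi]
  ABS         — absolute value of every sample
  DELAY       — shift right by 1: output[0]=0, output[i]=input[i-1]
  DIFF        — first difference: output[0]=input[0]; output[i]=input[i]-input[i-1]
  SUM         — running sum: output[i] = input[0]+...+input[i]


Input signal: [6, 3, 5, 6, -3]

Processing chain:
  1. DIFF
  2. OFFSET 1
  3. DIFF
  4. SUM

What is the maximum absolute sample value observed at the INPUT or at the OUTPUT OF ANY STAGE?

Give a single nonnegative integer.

Answer: 10

Derivation:
Input: [6, 3, 5, 6, -3] (max |s|=6)
Stage 1 (DIFF): s[0]=6, 3-6=-3, 5-3=2, 6-5=1, -3-6=-9 -> [6, -3, 2, 1, -9] (max |s|=9)
Stage 2 (OFFSET 1): 6+1=7, -3+1=-2, 2+1=3, 1+1=2, -9+1=-8 -> [7, -2, 3, 2, -8] (max |s|=8)
Stage 3 (DIFF): s[0]=7, -2-7=-9, 3--2=5, 2-3=-1, -8-2=-10 -> [7, -9, 5, -1, -10] (max |s|=10)
Stage 4 (SUM): sum[0..0]=7, sum[0..1]=-2, sum[0..2]=3, sum[0..3]=2, sum[0..4]=-8 -> [7, -2, 3, 2, -8] (max |s|=8)
Overall max amplitude: 10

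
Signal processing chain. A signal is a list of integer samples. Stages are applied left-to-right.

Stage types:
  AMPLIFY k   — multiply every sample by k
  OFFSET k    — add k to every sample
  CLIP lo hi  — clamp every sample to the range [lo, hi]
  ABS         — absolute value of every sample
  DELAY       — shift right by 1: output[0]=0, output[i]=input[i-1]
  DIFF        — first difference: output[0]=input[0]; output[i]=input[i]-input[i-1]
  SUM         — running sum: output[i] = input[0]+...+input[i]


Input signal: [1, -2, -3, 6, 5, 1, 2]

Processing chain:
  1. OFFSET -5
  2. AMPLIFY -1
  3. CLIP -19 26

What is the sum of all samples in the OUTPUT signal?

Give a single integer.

Input: [1, -2, -3, 6, 5, 1, 2]
Stage 1 (OFFSET -5): 1+-5=-4, -2+-5=-7, -3+-5=-8, 6+-5=1, 5+-5=0, 1+-5=-4, 2+-5=-3 -> [-4, -7, -8, 1, 0, -4, -3]
Stage 2 (AMPLIFY -1): -4*-1=4, -7*-1=7, -8*-1=8, 1*-1=-1, 0*-1=0, -4*-1=4, -3*-1=3 -> [4, 7, 8, -1, 0, 4, 3]
Stage 3 (CLIP -19 26): clip(4,-19,26)=4, clip(7,-19,26)=7, clip(8,-19,26)=8, clip(-1,-19,26)=-1, clip(0,-19,26)=0, clip(4,-19,26)=4, clip(3,-19,26)=3 -> [4, 7, 8, -1, 0, 4, 3]
Output sum: 25

Answer: 25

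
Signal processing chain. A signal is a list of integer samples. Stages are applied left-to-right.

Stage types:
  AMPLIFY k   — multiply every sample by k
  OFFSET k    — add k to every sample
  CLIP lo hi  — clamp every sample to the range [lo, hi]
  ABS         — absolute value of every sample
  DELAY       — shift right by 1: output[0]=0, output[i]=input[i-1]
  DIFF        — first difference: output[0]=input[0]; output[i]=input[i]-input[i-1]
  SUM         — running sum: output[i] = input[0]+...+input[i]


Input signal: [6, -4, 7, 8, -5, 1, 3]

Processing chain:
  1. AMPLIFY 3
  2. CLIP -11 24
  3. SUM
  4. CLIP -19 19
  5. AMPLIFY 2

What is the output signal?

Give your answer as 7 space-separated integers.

Answer: 36 14 38 38 38 38 38

Derivation:
Input: [6, -4, 7, 8, -5, 1, 3]
Stage 1 (AMPLIFY 3): 6*3=18, -4*3=-12, 7*3=21, 8*3=24, -5*3=-15, 1*3=3, 3*3=9 -> [18, -12, 21, 24, -15, 3, 9]
Stage 2 (CLIP -11 24): clip(18,-11,24)=18, clip(-12,-11,24)=-11, clip(21,-11,24)=21, clip(24,-11,24)=24, clip(-15,-11,24)=-11, clip(3,-11,24)=3, clip(9,-11,24)=9 -> [18, -11, 21, 24, -11, 3, 9]
Stage 3 (SUM): sum[0..0]=18, sum[0..1]=7, sum[0..2]=28, sum[0..3]=52, sum[0..4]=41, sum[0..5]=44, sum[0..6]=53 -> [18, 7, 28, 52, 41, 44, 53]
Stage 4 (CLIP -19 19): clip(18,-19,19)=18, clip(7,-19,19)=7, clip(28,-19,19)=19, clip(52,-19,19)=19, clip(41,-19,19)=19, clip(44,-19,19)=19, clip(53,-19,19)=19 -> [18, 7, 19, 19, 19, 19, 19]
Stage 5 (AMPLIFY 2): 18*2=36, 7*2=14, 19*2=38, 19*2=38, 19*2=38, 19*2=38, 19*2=38 -> [36, 14, 38, 38, 38, 38, 38]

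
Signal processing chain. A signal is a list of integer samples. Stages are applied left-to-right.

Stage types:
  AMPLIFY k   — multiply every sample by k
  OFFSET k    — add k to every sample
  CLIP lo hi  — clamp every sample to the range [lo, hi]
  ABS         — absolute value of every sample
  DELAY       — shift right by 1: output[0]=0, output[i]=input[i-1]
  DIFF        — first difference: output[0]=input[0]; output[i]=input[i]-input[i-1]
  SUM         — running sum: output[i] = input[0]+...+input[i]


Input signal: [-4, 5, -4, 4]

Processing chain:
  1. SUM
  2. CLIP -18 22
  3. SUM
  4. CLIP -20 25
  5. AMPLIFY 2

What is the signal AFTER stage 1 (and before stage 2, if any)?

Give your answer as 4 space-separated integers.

Input: [-4, 5, -4, 4]
Stage 1 (SUM): sum[0..0]=-4, sum[0..1]=1, sum[0..2]=-3, sum[0..3]=1 -> [-4, 1, -3, 1]

Answer: -4 1 -3 1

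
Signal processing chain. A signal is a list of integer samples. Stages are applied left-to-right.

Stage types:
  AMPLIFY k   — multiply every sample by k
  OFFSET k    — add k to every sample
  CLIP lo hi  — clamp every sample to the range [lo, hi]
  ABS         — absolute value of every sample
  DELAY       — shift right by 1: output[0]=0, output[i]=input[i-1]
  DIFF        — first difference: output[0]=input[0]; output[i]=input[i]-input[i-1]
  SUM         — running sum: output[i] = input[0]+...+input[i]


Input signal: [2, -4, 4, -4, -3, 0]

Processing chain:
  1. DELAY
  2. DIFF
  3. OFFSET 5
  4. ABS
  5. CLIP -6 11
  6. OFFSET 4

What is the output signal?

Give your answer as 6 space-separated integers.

Answer: 9 11 5 15 7 10

Derivation:
Input: [2, -4, 4, -4, -3, 0]
Stage 1 (DELAY): [0, 2, -4, 4, -4, -3] = [0, 2, -4, 4, -4, -3] -> [0, 2, -4, 4, -4, -3]
Stage 2 (DIFF): s[0]=0, 2-0=2, -4-2=-6, 4--4=8, -4-4=-8, -3--4=1 -> [0, 2, -6, 8, -8, 1]
Stage 3 (OFFSET 5): 0+5=5, 2+5=7, -6+5=-1, 8+5=13, -8+5=-3, 1+5=6 -> [5, 7, -1, 13, -3, 6]
Stage 4 (ABS): |5|=5, |7|=7, |-1|=1, |13|=13, |-3|=3, |6|=6 -> [5, 7, 1, 13, 3, 6]
Stage 5 (CLIP -6 11): clip(5,-6,11)=5, clip(7,-6,11)=7, clip(1,-6,11)=1, clip(13,-6,11)=11, clip(3,-6,11)=3, clip(6,-6,11)=6 -> [5, 7, 1, 11, 3, 6]
Stage 6 (OFFSET 4): 5+4=9, 7+4=11, 1+4=5, 11+4=15, 3+4=7, 6+4=10 -> [9, 11, 5, 15, 7, 10]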